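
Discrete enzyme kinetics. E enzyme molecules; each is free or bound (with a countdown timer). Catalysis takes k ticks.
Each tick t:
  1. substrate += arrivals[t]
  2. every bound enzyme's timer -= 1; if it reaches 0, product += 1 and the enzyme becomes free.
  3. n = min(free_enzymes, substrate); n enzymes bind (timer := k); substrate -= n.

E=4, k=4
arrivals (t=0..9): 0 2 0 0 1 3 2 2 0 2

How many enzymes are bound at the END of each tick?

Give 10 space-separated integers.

t=0: arr=0 -> substrate=0 bound=0 product=0
t=1: arr=2 -> substrate=0 bound=2 product=0
t=2: arr=0 -> substrate=0 bound=2 product=0
t=3: arr=0 -> substrate=0 bound=2 product=0
t=4: arr=1 -> substrate=0 bound=3 product=0
t=5: arr=3 -> substrate=0 bound=4 product=2
t=6: arr=2 -> substrate=2 bound=4 product=2
t=7: arr=2 -> substrate=4 bound=4 product=2
t=8: arr=0 -> substrate=3 bound=4 product=3
t=9: arr=2 -> substrate=2 bound=4 product=6

Answer: 0 2 2 2 3 4 4 4 4 4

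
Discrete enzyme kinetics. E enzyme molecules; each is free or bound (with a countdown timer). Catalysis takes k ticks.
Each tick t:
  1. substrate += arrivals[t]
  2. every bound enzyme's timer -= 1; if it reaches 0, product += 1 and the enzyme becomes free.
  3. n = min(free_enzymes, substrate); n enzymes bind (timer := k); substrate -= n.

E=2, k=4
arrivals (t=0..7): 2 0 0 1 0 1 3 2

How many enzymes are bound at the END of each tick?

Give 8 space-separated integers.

t=0: arr=2 -> substrate=0 bound=2 product=0
t=1: arr=0 -> substrate=0 bound=2 product=0
t=2: arr=0 -> substrate=0 bound=2 product=0
t=3: arr=1 -> substrate=1 bound=2 product=0
t=4: arr=0 -> substrate=0 bound=1 product=2
t=5: arr=1 -> substrate=0 bound=2 product=2
t=6: arr=3 -> substrate=3 bound=2 product=2
t=7: arr=2 -> substrate=5 bound=2 product=2

Answer: 2 2 2 2 1 2 2 2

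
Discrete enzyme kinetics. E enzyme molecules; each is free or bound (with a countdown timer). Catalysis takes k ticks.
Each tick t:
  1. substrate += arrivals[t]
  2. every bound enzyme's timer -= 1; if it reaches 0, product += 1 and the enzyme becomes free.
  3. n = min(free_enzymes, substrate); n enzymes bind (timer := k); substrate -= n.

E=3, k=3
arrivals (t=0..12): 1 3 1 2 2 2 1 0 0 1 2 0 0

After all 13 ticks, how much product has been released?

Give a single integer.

Answer: 10

Derivation:
t=0: arr=1 -> substrate=0 bound=1 product=0
t=1: arr=3 -> substrate=1 bound=3 product=0
t=2: arr=1 -> substrate=2 bound=3 product=0
t=3: arr=2 -> substrate=3 bound=3 product=1
t=4: arr=2 -> substrate=3 bound=3 product=3
t=5: arr=2 -> substrate=5 bound=3 product=3
t=6: arr=1 -> substrate=5 bound=3 product=4
t=7: arr=0 -> substrate=3 bound=3 product=6
t=8: arr=0 -> substrate=3 bound=3 product=6
t=9: arr=1 -> substrate=3 bound=3 product=7
t=10: arr=2 -> substrate=3 bound=3 product=9
t=11: arr=0 -> substrate=3 bound=3 product=9
t=12: arr=0 -> substrate=2 bound=3 product=10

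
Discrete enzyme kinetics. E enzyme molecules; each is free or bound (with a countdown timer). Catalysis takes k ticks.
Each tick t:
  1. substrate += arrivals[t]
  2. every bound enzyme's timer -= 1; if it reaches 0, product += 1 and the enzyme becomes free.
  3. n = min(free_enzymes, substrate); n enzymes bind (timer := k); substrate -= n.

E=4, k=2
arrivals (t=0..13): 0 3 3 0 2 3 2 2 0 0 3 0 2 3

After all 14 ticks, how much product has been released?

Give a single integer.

t=0: arr=0 -> substrate=0 bound=0 product=0
t=1: arr=3 -> substrate=0 bound=3 product=0
t=2: arr=3 -> substrate=2 bound=4 product=0
t=3: arr=0 -> substrate=0 bound=3 product=3
t=4: arr=2 -> substrate=0 bound=4 product=4
t=5: arr=3 -> substrate=1 bound=4 product=6
t=6: arr=2 -> substrate=1 bound=4 product=8
t=7: arr=2 -> substrate=1 bound=4 product=10
t=8: arr=0 -> substrate=0 bound=3 product=12
t=9: arr=0 -> substrate=0 bound=1 product=14
t=10: arr=3 -> substrate=0 bound=3 product=15
t=11: arr=0 -> substrate=0 bound=3 product=15
t=12: arr=2 -> substrate=0 bound=2 product=18
t=13: arr=3 -> substrate=1 bound=4 product=18

Answer: 18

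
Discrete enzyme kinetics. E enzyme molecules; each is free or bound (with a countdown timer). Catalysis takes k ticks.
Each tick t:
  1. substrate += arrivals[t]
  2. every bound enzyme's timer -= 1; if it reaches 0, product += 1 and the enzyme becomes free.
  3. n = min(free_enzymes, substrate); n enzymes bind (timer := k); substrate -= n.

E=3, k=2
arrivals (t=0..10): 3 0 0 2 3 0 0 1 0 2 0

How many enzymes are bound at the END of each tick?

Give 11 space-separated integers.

t=0: arr=3 -> substrate=0 bound=3 product=0
t=1: arr=0 -> substrate=0 bound=3 product=0
t=2: arr=0 -> substrate=0 bound=0 product=3
t=3: arr=2 -> substrate=0 bound=2 product=3
t=4: arr=3 -> substrate=2 bound=3 product=3
t=5: arr=0 -> substrate=0 bound=3 product=5
t=6: arr=0 -> substrate=0 bound=2 product=6
t=7: arr=1 -> substrate=0 bound=1 product=8
t=8: arr=0 -> substrate=0 bound=1 product=8
t=9: arr=2 -> substrate=0 bound=2 product=9
t=10: arr=0 -> substrate=0 bound=2 product=9

Answer: 3 3 0 2 3 3 2 1 1 2 2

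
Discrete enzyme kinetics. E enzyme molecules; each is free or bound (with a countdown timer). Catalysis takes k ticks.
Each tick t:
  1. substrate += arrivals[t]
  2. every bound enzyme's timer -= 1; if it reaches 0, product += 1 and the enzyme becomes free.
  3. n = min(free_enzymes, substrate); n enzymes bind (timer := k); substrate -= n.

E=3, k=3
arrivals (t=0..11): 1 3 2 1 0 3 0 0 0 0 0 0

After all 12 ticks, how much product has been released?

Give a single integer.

t=0: arr=1 -> substrate=0 bound=1 product=0
t=1: arr=3 -> substrate=1 bound=3 product=0
t=2: arr=2 -> substrate=3 bound=3 product=0
t=3: arr=1 -> substrate=3 bound=3 product=1
t=4: arr=0 -> substrate=1 bound=3 product=3
t=5: arr=3 -> substrate=4 bound=3 product=3
t=6: arr=0 -> substrate=3 bound=3 product=4
t=7: arr=0 -> substrate=1 bound=3 product=6
t=8: arr=0 -> substrate=1 bound=3 product=6
t=9: arr=0 -> substrate=0 bound=3 product=7
t=10: arr=0 -> substrate=0 bound=1 product=9
t=11: arr=0 -> substrate=0 bound=1 product=9

Answer: 9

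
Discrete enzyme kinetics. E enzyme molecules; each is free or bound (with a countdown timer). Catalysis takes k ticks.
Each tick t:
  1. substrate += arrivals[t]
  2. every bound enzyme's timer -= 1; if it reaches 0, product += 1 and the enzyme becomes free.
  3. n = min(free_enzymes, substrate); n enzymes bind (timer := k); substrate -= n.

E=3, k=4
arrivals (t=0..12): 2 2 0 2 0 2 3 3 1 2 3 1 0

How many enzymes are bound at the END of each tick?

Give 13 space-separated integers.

Answer: 2 3 3 3 3 3 3 3 3 3 3 3 3

Derivation:
t=0: arr=2 -> substrate=0 bound=2 product=0
t=1: arr=2 -> substrate=1 bound=3 product=0
t=2: arr=0 -> substrate=1 bound=3 product=0
t=3: arr=2 -> substrate=3 bound=3 product=0
t=4: arr=0 -> substrate=1 bound=3 product=2
t=5: arr=2 -> substrate=2 bound=3 product=3
t=6: arr=3 -> substrate=5 bound=3 product=3
t=7: arr=3 -> substrate=8 bound=3 product=3
t=8: arr=1 -> substrate=7 bound=3 product=5
t=9: arr=2 -> substrate=8 bound=3 product=6
t=10: arr=3 -> substrate=11 bound=3 product=6
t=11: arr=1 -> substrate=12 bound=3 product=6
t=12: arr=0 -> substrate=10 bound=3 product=8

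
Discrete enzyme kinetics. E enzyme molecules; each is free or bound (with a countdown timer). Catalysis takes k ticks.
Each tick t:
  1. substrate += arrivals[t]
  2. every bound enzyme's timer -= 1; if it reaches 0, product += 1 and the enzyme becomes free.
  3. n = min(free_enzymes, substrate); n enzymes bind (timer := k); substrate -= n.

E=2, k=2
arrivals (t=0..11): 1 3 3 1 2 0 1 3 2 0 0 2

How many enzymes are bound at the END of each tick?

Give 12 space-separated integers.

t=0: arr=1 -> substrate=0 bound=1 product=0
t=1: arr=3 -> substrate=2 bound=2 product=0
t=2: arr=3 -> substrate=4 bound=2 product=1
t=3: arr=1 -> substrate=4 bound=2 product=2
t=4: arr=2 -> substrate=5 bound=2 product=3
t=5: arr=0 -> substrate=4 bound=2 product=4
t=6: arr=1 -> substrate=4 bound=2 product=5
t=7: arr=3 -> substrate=6 bound=2 product=6
t=8: arr=2 -> substrate=7 bound=2 product=7
t=9: arr=0 -> substrate=6 bound=2 product=8
t=10: arr=0 -> substrate=5 bound=2 product=9
t=11: arr=2 -> substrate=6 bound=2 product=10

Answer: 1 2 2 2 2 2 2 2 2 2 2 2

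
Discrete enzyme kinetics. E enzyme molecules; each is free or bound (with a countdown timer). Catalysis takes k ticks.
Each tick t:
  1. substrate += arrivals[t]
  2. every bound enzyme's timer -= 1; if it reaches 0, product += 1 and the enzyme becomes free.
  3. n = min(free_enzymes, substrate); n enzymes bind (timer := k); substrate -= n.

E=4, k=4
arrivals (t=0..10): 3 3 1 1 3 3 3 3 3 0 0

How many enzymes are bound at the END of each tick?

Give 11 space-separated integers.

t=0: arr=3 -> substrate=0 bound=3 product=0
t=1: arr=3 -> substrate=2 bound=4 product=0
t=2: arr=1 -> substrate=3 bound=4 product=0
t=3: arr=1 -> substrate=4 bound=4 product=0
t=4: arr=3 -> substrate=4 bound=4 product=3
t=5: arr=3 -> substrate=6 bound=4 product=4
t=6: arr=3 -> substrate=9 bound=4 product=4
t=7: arr=3 -> substrate=12 bound=4 product=4
t=8: arr=3 -> substrate=12 bound=4 product=7
t=9: arr=0 -> substrate=11 bound=4 product=8
t=10: arr=0 -> substrate=11 bound=4 product=8

Answer: 3 4 4 4 4 4 4 4 4 4 4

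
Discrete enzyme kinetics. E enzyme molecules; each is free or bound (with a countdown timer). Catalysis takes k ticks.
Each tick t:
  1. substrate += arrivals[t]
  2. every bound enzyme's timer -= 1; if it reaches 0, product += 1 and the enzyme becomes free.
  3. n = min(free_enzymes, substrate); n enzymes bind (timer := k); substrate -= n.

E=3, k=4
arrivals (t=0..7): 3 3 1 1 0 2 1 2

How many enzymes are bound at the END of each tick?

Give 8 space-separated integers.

t=0: arr=3 -> substrate=0 bound=3 product=0
t=1: arr=3 -> substrate=3 bound=3 product=0
t=2: arr=1 -> substrate=4 bound=3 product=0
t=3: arr=1 -> substrate=5 bound=3 product=0
t=4: arr=0 -> substrate=2 bound=3 product=3
t=5: arr=2 -> substrate=4 bound=3 product=3
t=6: arr=1 -> substrate=5 bound=3 product=3
t=7: arr=2 -> substrate=7 bound=3 product=3

Answer: 3 3 3 3 3 3 3 3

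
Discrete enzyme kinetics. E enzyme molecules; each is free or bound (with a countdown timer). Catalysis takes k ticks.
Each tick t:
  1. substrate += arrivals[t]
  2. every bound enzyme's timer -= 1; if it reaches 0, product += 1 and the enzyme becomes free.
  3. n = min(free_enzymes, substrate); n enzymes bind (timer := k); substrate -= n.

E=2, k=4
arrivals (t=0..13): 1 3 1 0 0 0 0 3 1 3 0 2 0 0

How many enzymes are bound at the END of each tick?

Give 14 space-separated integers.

t=0: arr=1 -> substrate=0 bound=1 product=0
t=1: arr=3 -> substrate=2 bound=2 product=0
t=2: arr=1 -> substrate=3 bound=2 product=0
t=3: arr=0 -> substrate=3 bound=2 product=0
t=4: arr=0 -> substrate=2 bound=2 product=1
t=5: arr=0 -> substrate=1 bound=2 product=2
t=6: arr=0 -> substrate=1 bound=2 product=2
t=7: arr=3 -> substrate=4 bound=2 product=2
t=8: arr=1 -> substrate=4 bound=2 product=3
t=9: arr=3 -> substrate=6 bound=2 product=4
t=10: arr=0 -> substrate=6 bound=2 product=4
t=11: arr=2 -> substrate=8 bound=2 product=4
t=12: arr=0 -> substrate=7 bound=2 product=5
t=13: arr=0 -> substrate=6 bound=2 product=6

Answer: 1 2 2 2 2 2 2 2 2 2 2 2 2 2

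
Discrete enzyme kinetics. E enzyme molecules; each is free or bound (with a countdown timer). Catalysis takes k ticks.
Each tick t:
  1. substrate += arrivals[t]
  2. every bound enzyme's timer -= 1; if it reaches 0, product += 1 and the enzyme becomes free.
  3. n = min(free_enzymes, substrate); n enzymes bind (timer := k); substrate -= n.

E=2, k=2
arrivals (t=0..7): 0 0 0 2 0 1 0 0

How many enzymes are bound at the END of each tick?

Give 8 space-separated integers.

t=0: arr=0 -> substrate=0 bound=0 product=0
t=1: arr=0 -> substrate=0 bound=0 product=0
t=2: arr=0 -> substrate=0 bound=0 product=0
t=3: arr=2 -> substrate=0 bound=2 product=0
t=4: arr=0 -> substrate=0 bound=2 product=0
t=5: arr=1 -> substrate=0 bound=1 product=2
t=6: arr=0 -> substrate=0 bound=1 product=2
t=7: arr=0 -> substrate=0 bound=0 product=3

Answer: 0 0 0 2 2 1 1 0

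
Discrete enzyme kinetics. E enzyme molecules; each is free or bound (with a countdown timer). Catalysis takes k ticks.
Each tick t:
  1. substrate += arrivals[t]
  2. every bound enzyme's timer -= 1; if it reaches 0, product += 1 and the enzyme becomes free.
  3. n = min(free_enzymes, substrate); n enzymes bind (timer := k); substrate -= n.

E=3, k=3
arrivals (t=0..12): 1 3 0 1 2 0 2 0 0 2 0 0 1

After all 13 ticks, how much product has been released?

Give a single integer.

Answer: 10

Derivation:
t=0: arr=1 -> substrate=0 bound=1 product=0
t=1: arr=3 -> substrate=1 bound=3 product=0
t=2: arr=0 -> substrate=1 bound=3 product=0
t=3: arr=1 -> substrate=1 bound=3 product=1
t=4: arr=2 -> substrate=1 bound=3 product=3
t=5: arr=0 -> substrate=1 bound=3 product=3
t=6: arr=2 -> substrate=2 bound=3 product=4
t=7: arr=0 -> substrate=0 bound=3 product=6
t=8: arr=0 -> substrate=0 bound=3 product=6
t=9: arr=2 -> substrate=1 bound=3 product=7
t=10: arr=0 -> substrate=0 bound=2 product=9
t=11: arr=0 -> substrate=0 bound=2 product=9
t=12: arr=1 -> substrate=0 bound=2 product=10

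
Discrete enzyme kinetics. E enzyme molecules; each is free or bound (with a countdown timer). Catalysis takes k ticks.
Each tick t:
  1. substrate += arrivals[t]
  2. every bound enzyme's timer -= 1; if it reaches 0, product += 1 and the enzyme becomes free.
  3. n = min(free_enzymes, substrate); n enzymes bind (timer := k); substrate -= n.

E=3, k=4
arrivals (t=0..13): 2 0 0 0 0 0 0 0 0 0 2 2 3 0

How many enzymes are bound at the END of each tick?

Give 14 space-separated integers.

Answer: 2 2 2 2 0 0 0 0 0 0 2 3 3 3

Derivation:
t=0: arr=2 -> substrate=0 bound=2 product=0
t=1: arr=0 -> substrate=0 bound=2 product=0
t=2: arr=0 -> substrate=0 bound=2 product=0
t=3: arr=0 -> substrate=0 bound=2 product=0
t=4: arr=0 -> substrate=0 bound=0 product=2
t=5: arr=0 -> substrate=0 bound=0 product=2
t=6: arr=0 -> substrate=0 bound=0 product=2
t=7: arr=0 -> substrate=0 bound=0 product=2
t=8: arr=0 -> substrate=0 bound=0 product=2
t=9: arr=0 -> substrate=0 bound=0 product=2
t=10: arr=2 -> substrate=0 bound=2 product=2
t=11: arr=2 -> substrate=1 bound=3 product=2
t=12: arr=3 -> substrate=4 bound=3 product=2
t=13: arr=0 -> substrate=4 bound=3 product=2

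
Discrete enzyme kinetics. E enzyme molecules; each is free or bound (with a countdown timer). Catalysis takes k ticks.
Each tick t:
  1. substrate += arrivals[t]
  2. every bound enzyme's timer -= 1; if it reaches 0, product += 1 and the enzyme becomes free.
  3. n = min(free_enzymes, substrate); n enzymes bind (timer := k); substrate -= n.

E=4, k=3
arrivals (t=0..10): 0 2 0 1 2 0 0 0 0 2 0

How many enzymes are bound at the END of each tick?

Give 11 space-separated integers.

t=0: arr=0 -> substrate=0 bound=0 product=0
t=1: arr=2 -> substrate=0 bound=2 product=0
t=2: arr=0 -> substrate=0 bound=2 product=0
t=3: arr=1 -> substrate=0 bound=3 product=0
t=4: arr=2 -> substrate=0 bound=3 product=2
t=5: arr=0 -> substrate=0 bound=3 product=2
t=6: arr=0 -> substrate=0 bound=2 product=3
t=7: arr=0 -> substrate=0 bound=0 product=5
t=8: arr=0 -> substrate=0 bound=0 product=5
t=9: arr=2 -> substrate=0 bound=2 product=5
t=10: arr=0 -> substrate=0 bound=2 product=5

Answer: 0 2 2 3 3 3 2 0 0 2 2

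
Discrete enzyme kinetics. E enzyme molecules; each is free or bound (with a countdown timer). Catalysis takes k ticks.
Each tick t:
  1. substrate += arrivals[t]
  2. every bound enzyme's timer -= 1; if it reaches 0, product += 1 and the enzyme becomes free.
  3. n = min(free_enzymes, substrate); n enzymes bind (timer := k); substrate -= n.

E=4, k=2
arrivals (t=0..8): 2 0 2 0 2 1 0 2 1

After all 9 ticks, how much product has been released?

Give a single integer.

Answer: 7

Derivation:
t=0: arr=2 -> substrate=0 bound=2 product=0
t=1: arr=0 -> substrate=0 bound=2 product=0
t=2: arr=2 -> substrate=0 bound=2 product=2
t=3: arr=0 -> substrate=0 bound=2 product=2
t=4: arr=2 -> substrate=0 bound=2 product=4
t=5: arr=1 -> substrate=0 bound=3 product=4
t=6: arr=0 -> substrate=0 bound=1 product=6
t=7: arr=2 -> substrate=0 bound=2 product=7
t=8: arr=1 -> substrate=0 bound=3 product=7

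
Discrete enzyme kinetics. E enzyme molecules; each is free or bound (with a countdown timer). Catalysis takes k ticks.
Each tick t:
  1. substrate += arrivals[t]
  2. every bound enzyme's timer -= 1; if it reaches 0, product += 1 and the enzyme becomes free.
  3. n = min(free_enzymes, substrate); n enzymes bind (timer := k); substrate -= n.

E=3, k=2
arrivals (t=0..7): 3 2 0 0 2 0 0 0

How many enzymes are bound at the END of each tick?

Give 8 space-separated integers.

Answer: 3 3 2 2 2 2 0 0

Derivation:
t=0: arr=3 -> substrate=0 bound=3 product=0
t=1: arr=2 -> substrate=2 bound=3 product=0
t=2: arr=0 -> substrate=0 bound=2 product=3
t=3: arr=0 -> substrate=0 bound=2 product=3
t=4: arr=2 -> substrate=0 bound=2 product=5
t=5: arr=0 -> substrate=0 bound=2 product=5
t=6: arr=0 -> substrate=0 bound=0 product=7
t=7: arr=0 -> substrate=0 bound=0 product=7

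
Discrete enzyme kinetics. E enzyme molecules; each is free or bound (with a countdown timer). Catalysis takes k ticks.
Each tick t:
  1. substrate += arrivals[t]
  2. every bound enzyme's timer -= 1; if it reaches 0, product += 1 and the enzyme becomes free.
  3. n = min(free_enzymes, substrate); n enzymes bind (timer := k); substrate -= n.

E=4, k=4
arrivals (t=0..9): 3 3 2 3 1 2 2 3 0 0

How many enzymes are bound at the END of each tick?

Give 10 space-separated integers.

Answer: 3 4 4 4 4 4 4 4 4 4

Derivation:
t=0: arr=3 -> substrate=0 bound=3 product=0
t=1: arr=3 -> substrate=2 bound=4 product=0
t=2: arr=2 -> substrate=4 bound=4 product=0
t=3: arr=3 -> substrate=7 bound=4 product=0
t=4: arr=1 -> substrate=5 bound=4 product=3
t=5: arr=2 -> substrate=6 bound=4 product=4
t=6: arr=2 -> substrate=8 bound=4 product=4
t=7: arr=3 -> substrate=11 bound=4 product=4
t=8: arr=0 -> substrate=8 bound=4 product=7
t=9: arr=0 -> substrate=7 bound=4 product=8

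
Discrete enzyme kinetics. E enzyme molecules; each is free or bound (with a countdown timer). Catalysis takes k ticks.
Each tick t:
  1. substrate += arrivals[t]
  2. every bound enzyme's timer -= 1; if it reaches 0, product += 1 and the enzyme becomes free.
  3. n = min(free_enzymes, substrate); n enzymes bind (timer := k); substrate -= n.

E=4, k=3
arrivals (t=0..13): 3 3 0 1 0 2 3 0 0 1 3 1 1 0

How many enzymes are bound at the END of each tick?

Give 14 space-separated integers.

Answer: 3 4 4 4 3 4 4 4 4 2 4 4 4 3

Derivation:
t=0: arr=3 -> substrate=0 bound=3 product=0
t=1: arr=3 -> substrate=2 bound=4 product=0
t=2: arr=0 -> substrate=2 bound=4 product=0
t=3: arr=1 -> substrate=0 bound=4 product=3
t=4: arr=0 -> substrate=0 bound=3 product=4
t=5: arr=2 -> substrate=1 bound=4 product=4
t=6: arr=3 -> substrate=1 bound=4 product=7
t=7: arr=0 -> substrate=1 bound=4 product=7
t=8: arr=0 -> substrate=0 bound=4 product=8
t=9: arr=1 -> substrate=0 bound=2 product=11
t=10: arr=3 -> substrate=1 bound=4 product=11
t=11: arr=1 -> substrate=1 bound=4 product=12
t=12: arr=1 -> substrate=1 bound=4 product=13
t=13: arr=0 -> substrate=0 bound=3 product=15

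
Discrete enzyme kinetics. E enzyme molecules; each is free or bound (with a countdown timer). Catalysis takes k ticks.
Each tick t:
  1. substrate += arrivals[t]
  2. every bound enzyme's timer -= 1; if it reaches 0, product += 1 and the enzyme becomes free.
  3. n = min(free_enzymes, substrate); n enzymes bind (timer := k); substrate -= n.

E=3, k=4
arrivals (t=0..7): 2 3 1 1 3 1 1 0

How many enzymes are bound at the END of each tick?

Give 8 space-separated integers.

Answer: 2 3 3 3 3 3 3 3

Derivation:
t=0: arr=2 -> substrate=0 bound=2 product=0
t=1: arr=3 -> substrate=2 bound=3 product=0
t=2: arr=1 -> substrate=3 bound=3 product=0
t=3: arr=1 -> substrate=4 bound=3 product=0
t=4: arr=3 -> substrate=5 bound=3 product=2
t=5: arr=1 -> substrate=5 bound=3 product=3
t=6: arr=1 -> substrate=6 bound=3 product=3
t=7: arr=0 -> substrate=6 bound=3 product=3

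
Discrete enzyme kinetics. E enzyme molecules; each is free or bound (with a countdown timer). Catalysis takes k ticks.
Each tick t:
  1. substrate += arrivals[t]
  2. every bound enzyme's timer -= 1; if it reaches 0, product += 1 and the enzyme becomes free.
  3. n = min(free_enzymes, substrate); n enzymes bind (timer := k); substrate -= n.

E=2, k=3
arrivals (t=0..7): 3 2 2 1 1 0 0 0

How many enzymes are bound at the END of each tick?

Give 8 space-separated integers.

Answer: 2 2 2 2 2 2 2 2

Derivation:
t=0: arr=3 -> substrate=1 bound=2 product=0
t=1: arr=2 -> substrate=3 bound=2 product=0
t=2: arr=2 -> substrate=5 bound=2 product=0
t=3: arr=1 -> substrate=4 bound=2 product=2
t=4: arr=1 -> substrate=5 bound=2 product=2
t=5: arr=0 -> substrate=5 bound=2 product=2
t=6: arr=0 -> substrate=3 bound=2 product=4
t=7: arr=0 -> substrate=3 bound=2 product=4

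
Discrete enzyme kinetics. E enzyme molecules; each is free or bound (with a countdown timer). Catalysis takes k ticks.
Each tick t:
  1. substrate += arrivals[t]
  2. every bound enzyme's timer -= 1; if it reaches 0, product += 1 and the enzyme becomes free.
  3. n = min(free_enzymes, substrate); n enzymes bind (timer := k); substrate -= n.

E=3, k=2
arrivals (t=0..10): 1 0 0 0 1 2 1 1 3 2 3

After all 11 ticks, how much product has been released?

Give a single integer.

t=0: arr=1 -> substrate=0 bound=1 product=0
t=1: arr=0 -> substrate=0 bound=1 product=0
t=2: arr=0 -> substrate=0 bound=0 product=1
t=3: arr=0 -> substrate=0 bound=0 product=1
t=4: arr=1 -> substrate=0 bound=1 product=1
t=5: arr=2 -> substrate=0 bound=3 product=1
t=6: arr=1 -> substrate=0 bound=3 product=2
t=7: arr=1 -> substrate=0 bound=2 product=4
t=8: arr=3 -> substrate=1 bound=3 product=5
t=9: arr=2 -> substrate=2 bound=3 product=6
t=10: arr=3 -> substrate=3 bound=3 product=8

Answer: 8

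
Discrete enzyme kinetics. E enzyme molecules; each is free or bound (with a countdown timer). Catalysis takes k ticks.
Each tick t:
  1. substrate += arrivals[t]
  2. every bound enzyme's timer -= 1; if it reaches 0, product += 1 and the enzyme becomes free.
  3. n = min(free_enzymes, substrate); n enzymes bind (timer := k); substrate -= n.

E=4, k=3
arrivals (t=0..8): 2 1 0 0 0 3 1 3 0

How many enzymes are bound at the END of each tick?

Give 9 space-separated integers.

Answer: 2 3 3 1 0 3 4 4 4

Derivation:
t=0: arr=2 -> substrate=0 bound=2 product=0
t=1: arr=1 -> substrate=0 bound=3 product=0
t=2: arr=0 -> substrate=0 bound=3 product=0
t=3: arr=0 -> substrate=0 bound=1 product=2
t=4: arr=0 -> substrate=0 bound=0 product=3
t=5: arr=3 -> substrate=0 bound=3 product=3
t=6: arr=1 -> substrate=0 bound=4 product=3
t=7: arr=3 -> substrate=3 bound=4 product=3
t=8: arr=0 -> substrate=0 bound=4 product=6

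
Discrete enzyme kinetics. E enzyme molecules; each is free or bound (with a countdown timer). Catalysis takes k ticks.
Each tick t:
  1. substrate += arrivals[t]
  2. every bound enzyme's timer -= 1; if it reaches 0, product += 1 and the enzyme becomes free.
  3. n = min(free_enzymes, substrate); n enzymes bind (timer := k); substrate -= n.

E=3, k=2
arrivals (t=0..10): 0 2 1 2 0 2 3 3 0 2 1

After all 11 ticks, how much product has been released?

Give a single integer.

t=0: arr=0 -> substrate=0 bound=0 product=0
t=1: arr=2 -> substrate=0 bound=2 product=0
t=2: arr=1 -> substrate=0 bound=3 product=0
t=3: arr=2 -> substrate=0 bound=3 product=2
t=4: arr=0 -> substrate=0 bound=2 product=3
t=5: arr=2 -> substrate=0 bound=2 product=5
t=6: arr=3 -> substrate=2 bound=3 product=5
t=7: arr=3 -> substrate=3 bound=3 product=7
t=8: arr=0 -> substrate=2 bound=3 product=8
t=9: arr=2 -> substrate=2 bound=3 product=10
t=10: arr=1 -> substrate=2 bound=3 product=11

Answer: 11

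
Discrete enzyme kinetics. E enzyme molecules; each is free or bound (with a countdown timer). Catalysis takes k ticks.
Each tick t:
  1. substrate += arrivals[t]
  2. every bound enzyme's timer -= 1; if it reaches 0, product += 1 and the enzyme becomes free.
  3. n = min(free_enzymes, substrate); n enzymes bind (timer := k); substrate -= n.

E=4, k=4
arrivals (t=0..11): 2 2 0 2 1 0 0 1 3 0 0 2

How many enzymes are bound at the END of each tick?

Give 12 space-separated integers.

Answer: 2 4 4 4 4 3 3 4 4 4 4 4

Derivation:
t=0: arr=2 -> substrate=0 bound=2 product=0
t=1: arr=2 -> substrate=0 bound=4 product=0
t=2: arr=0 -> substrate=0 bound=4 product=0
t=3: arr=2 -> substrate=2 bound=4 product=0
t=4: arr=1 -> substrate=1 bound=4 product=2
t=5: arr=0 -> substrate=0 bound=3 product=4
t=6: arr=0 -> substrate=0 bound=3 product=4
t=7: arr=1 -> substrate=0 bound=4 product=4
t=8: arr=3 -> substrate=1 bound=4 product=6
t=9: arr=0 -> substrate=0 bound=4 product=7
t=10: arr=0 -> substrate=0 bound=4 product=7
t=11: arr=2 -> substrate=1 bound=4 product=8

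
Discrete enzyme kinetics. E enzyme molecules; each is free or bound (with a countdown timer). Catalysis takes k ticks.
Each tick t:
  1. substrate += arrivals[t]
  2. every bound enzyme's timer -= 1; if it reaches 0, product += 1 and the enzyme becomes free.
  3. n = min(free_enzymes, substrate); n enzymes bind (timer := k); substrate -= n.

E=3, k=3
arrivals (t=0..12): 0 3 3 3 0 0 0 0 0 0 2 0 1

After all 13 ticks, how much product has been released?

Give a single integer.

Answer: 9

Derivation:
t=0: arr=0 -> substrate=0 bound=0 product=0
t=1: arr=3 -> substrate=0 bound=3 product=0
t=2: arr=3 -> substrate=3 bound=3 product=0
t=3: arr=3 -> substrate=6 bound=3 product=0
t=4: arr=0 -> substrate=3 bound=3 product=3
t=5: arr=0 -> substrate=3 bound=3 product=3
t=6: arr=0 -> substrate=3 bound=3 product=3
t=7: arr=0 -> substrate=0 bound=3 product=6
t=8: arr=0 -> substrate=0 bound=3 product=6
t=9: arr=0 -> substrate=0 bound=3 product=6
t=10: arr=2 -> substrate=0 bound=2 product=9
t=11: arr=0 -> substrate=0 bound=2 product=9
t=12: arr=1 -> substrate=0 bound=3 product=9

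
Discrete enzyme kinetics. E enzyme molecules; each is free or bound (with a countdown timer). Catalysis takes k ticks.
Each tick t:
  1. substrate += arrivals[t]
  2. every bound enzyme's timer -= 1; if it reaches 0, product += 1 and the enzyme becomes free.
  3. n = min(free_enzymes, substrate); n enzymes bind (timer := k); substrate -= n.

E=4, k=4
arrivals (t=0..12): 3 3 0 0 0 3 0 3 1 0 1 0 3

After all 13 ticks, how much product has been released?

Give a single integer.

Answer: 10

Derivation:
t=0: arr=3 -> substrate=0 bound=3 product=0
t=1: arr=3 -> substrate=2 bound=4 product=0
t=2: arr=0 -> substrate=2 bound=4 product=0
t=3: arr=0 -> substrate=2 bound=4 product=0
t=4: arr=0 -> substrate=0 bound=3 product=3
t=5: arr=3 -> substrate=1 bound=4 product=4
t=6: arr=0 -> substrate=1 bound=4 product=4
t=7: arr=3 -> substrate=4 bound=4 product=4
t=8: arr=1 -> substrate=3 bound=4 product=6
t=9: arr=0 -> substrate=1 bound=4 product=8
t=10: arr=1 -> substrate=2 bound=4 product=8
t=11: arr=0 -> substrate=2 bound=4 product=8
t=12: arr=3 -> substrate=3 bound=4 product=10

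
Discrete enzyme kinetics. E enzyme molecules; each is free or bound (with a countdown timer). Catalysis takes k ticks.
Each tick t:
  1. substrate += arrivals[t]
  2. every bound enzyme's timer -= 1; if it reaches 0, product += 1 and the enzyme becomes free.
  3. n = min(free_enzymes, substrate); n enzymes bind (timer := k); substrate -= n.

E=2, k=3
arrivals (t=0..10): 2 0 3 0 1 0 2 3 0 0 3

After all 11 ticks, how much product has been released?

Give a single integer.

t=0: arr=2 -> substrate=0 bound=2 product=0
t=1: arr=0 -> substrate=0 bound=2 product=0
t=2: arr=3 -> substrate=3 bound=2 product=0
t=3: arr=0 -> substrate=1 bound=2 product=2
t=4: arr=1 -> substrate=2 bound=2 product=2
t=5: arr=0 -> substrate=2 bound=2 product=2
t=6: arr=2 -> substrate=2 bound=2 product=4
t=7: arr=3 -> substrate=5 bound=2 product=4
t=8: arr=0 -> substrate=5 bound=2 product=4
t=9: arr=0 -> substrate=3 bound=2 product=6
t=10: arr=3 -> substrate=6 bound=2 product=6

Answer: 6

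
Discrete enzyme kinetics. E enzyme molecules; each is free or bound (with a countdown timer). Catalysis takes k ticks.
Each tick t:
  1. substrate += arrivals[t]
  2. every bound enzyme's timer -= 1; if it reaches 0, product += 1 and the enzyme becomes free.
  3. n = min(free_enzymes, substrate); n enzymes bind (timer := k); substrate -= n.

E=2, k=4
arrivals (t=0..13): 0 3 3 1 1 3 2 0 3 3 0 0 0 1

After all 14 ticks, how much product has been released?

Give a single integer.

Answer: 6

Derivation:
t=0: arr=0 -> substrate=0 bound=0 product=0
t=1: arr=3 -> substrate=1 bound=2 product=0
t=2: arr=3 -> substrate=4 bound=2 product=0
t=3: arr=1 -> substrate=5 bound=2 product=0
t=4: arr=1 -> substrate=6 bound=2 product=0
t=5: arr=3 -> substrate=7 bound=2 product=2
t=6: arr=2 -> substrate=9 bound=2 product=2
t=7: arr=0 -> substrate=9 bound=2 product=2
t=8: arr=3 -> substrate=12 bound=2 product=2
t=9: arr=3 -> substrate=13 bound=2 product=4
t=10: arr=0 -> substrate=13 bound=2 product=4
t=11: arr=0 -> substrate=13 bound=2 product=4
t=12: arr=0 -> substrate=13 bound=2 product=4
t=13: arr=1 -> substrate=12 bound=2 product=6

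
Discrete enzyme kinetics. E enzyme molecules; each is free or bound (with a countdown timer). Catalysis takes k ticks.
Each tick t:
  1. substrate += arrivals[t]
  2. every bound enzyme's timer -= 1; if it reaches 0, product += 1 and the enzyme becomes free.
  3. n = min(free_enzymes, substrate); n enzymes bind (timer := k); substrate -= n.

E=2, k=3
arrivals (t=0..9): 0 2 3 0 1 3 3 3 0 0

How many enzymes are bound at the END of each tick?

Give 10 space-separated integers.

Answer: 0 2 2 2 2 2 2 2 2 2

Derivation:
t=0: arr=0 -> substrate=0 bound=0 product=0
t=1: arr=2 -> substrate=0 bound=2 product=0
t=2: arr=3 -> substrate=3 bound=2 product=0
t=3: arr=0 -> substrate=3 bound=2 product=0
t=4: arr=1 -> substrate=2 bound=2 product=2
t=5: arr=3 -> substrate=5 bound=2 product=2
t=6: arr=3 -> substrate=8 bound=2 product=2
t=7: arr=3 -> substrate=9 bound=2 product=4
t=8: arr=0 -> substrate=9 bound=2 product=4
t=9: arr=0 -> substrate=9 bound=2 product=4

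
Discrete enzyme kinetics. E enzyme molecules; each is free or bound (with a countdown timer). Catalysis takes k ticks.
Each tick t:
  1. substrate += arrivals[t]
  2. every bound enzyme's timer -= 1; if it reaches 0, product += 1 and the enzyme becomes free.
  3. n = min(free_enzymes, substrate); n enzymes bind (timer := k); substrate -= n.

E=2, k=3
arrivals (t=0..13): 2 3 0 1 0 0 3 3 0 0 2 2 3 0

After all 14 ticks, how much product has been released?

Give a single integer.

t=0: arr=2 -> substrate=0 bound=2 product=0
t=1: arr=3 -> substrate=3 bound=2 product=0
t=2: arr=0 -> substrate=3 bound=2 product=0
t=3: arr=1 -> substrate=2 bound=2 product=2
t=4: arr=0 -> substrate=2 bound=2 product=2
t=5: arr=0 -> substrate=2 bound=2 product=2
t=6: arr=3 -> substrate=3 bound=2 product=4
t=7: arr=3 -> substrate=6 bound=2 product=4
t=8: arr=0 -> substrate=6 bound=2 product=4
t=9: arr=0 -> substrate=4 bound=2 product=6
t=10: arr=2 -> substrate=6 bound=2 product=6
t=11: arr=2 -> substrate=8 bound=2 product=6
t=12: arr=3 -> substrate=9 bound=2 product=8
t=13: arr=0 -> substrate=9 bound=2 product=8

Answer: 8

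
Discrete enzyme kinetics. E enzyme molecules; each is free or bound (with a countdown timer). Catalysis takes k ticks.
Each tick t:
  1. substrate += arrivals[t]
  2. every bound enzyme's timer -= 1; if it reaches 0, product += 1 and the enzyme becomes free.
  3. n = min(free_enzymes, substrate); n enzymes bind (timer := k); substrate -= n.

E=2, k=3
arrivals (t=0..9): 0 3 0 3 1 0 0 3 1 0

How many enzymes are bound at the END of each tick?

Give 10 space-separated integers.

t=0: arr=0 -> substrate=0 bound=0 product=0
t=1: arr=3 -> substrate=1 bound=2 product=0
t=2: arr=0 -> substrate=1 bound=2 product=0
t=3: arr=3 -> substrate=4 bound=2 product=0
t=4: arr=1 -> substrate=3 bound=2 product=2
t=5: arr=0 -> substrate=3 bound=2 product=2
t=6: arr=0 -> substrate=3 bound=2 product=2
t=7: arr=3 -> substrate=4 bound=2 product=4
t=8: arr=1 -> substrate=5 bound=2 product=4
t=9: arr=0 -> substrate=5 bound=2 product=4

Answer: 0 2 2 2 2 2 2 2 2 2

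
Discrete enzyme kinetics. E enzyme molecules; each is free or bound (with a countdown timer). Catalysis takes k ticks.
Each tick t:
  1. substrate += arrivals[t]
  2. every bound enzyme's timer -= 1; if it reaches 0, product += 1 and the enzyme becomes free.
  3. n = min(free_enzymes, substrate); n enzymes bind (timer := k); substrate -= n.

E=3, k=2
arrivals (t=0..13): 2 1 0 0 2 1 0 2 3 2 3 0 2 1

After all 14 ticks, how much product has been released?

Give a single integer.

Answer: 14

Derivation:
t=0: arr=2 -> substrate=0 bound=2 product=0
t=1: arr=1 -> substrate=0 bound=3 product=0
t=2: arr=0 -> substrate=0 bound=1 product=2
t=3: arr=0 -> substrate=0 bound=0 product=3
t=4: arr=2 -> substrate=0 bound=2 product=3
t=5: arr=1 -> substrate=0 bound=3 product=3
t=6: arr=0 -> substrate=0 bound=1 product=5
t=7: arr=2 -> substrate=0 bound=2 product=6
t=8: arr=3 -> substrate=2 bound=3 product=6
t=9: arr=2 -> substrate=2 bound=3 product=8
t=10: arr=3 -> substrate=4 bound=3 product=9
t=11: arr=0 -> substrate=2 bound=3 product=11
t=12: arr=2 -> substrate=3 bound=3 product=12
t=13: arr=1 -> substrate=2 bound=3 product=14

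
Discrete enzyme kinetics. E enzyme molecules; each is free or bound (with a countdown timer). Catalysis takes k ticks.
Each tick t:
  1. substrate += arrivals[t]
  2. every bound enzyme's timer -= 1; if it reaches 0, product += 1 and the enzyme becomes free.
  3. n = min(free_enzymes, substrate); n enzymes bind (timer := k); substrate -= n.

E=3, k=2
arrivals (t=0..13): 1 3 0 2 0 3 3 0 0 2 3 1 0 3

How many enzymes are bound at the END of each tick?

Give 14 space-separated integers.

t=0: arr=1 -> substrate=0 bound=1 product=0
t=1: arr=3 -> substrate=1 bound=3 product=0
t=2: arr=0 -> substrate=0 bound=3 product=1
t=3: arr=2 -> substrate=0 bound=3 product=3
t=4: arr=0 -> substrate=0 bound=2 product=4
t=5: arr=3 -> substrate=0 bound=3 product=6
t=6: arr=3 -> substrate=3 bound=3 product=6
t=7: arr=0 -> substrate=0 bound=3 product=9
t=8: arr=0 -> substrate=0 bound=3 product=9
t=9: arr=2 -> substrate=0 bound=2 product=12
t=10: arr=3 -> substrate=2 bound=3 product=12
t=11: arr=1 -> substrate=1 bound=3 product=14
t=12: arr=0 -> substrate=0 bound=3 product=15
t=13: arr=3 -> substrate=1 bound=3 product=17

Answer: 1 3 3 3 2 3 3 3 3 2 3 3 3 3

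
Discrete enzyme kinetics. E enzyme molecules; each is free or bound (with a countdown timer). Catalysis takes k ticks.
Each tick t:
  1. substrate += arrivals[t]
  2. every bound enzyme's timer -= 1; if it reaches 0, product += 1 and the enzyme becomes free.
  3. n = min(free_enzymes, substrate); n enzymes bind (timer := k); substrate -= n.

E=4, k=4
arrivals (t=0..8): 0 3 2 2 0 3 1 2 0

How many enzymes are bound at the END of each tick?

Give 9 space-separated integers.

t=0: arr=0 -> substrate=0 bound=0 product=0
t=1: arr=3 -> substrate=0 bound=3 product=0
t=2: arr=2 -> substrate=1 bound=4 product=0
t=3: arr=2 -> substrate=3 bound=4 product=0
t=4: arr=0 -> substrate=3 bound=4 product=0
t=5: arr=3 -> substrate=3 bound=4 product=3
t=6: arr=1 -> substrate=3 bound=4 product=4
t=7: arr=2 -> substrate=5 bound=4 product=4
t=8: arr=0 -> substrate=5 bound=4 product=4

Answer: 0 3 4 4 4 4 4 4 4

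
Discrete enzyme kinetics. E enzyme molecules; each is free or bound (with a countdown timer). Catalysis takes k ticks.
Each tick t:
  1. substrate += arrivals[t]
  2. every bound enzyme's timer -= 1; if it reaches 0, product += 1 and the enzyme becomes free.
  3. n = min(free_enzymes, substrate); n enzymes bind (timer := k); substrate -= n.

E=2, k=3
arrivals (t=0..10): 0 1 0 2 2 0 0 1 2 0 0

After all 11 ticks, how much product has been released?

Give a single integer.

Answer: 5

Derivation:
t=0: arr=0 -> substrate=0 bound=0 product=0
t=1: arr=1 -> substrate=0 bound=1 product=0
t=2: arr=0 -> substrate=0 bound=1 product=0
t=3: arr=2 -> substrate=1 bound=2 product=0
t=4: arr=2 -> substrate=2 bound=2 product=1
t=5: arr=0 -> substrate=2 bound=2 product=1
t=6: arr=0 -> substrate=1 bound=2 product=2
t=7: arr=1 -> substrate=1 bound=2 product=3
t=8: arr=2 -> substrate=3 bound=2 product=3
t=9: arr=0 -> substrate=2 bound=2 product=4
t=10: arr=0 -> substrate=1 bound=2 product=5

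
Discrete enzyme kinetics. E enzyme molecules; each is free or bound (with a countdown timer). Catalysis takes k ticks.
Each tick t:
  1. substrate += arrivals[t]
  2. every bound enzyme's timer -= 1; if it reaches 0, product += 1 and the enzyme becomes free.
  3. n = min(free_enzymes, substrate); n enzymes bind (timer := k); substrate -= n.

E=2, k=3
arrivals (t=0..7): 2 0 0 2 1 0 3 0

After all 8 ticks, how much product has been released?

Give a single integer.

Answer: 4

Derivation:
t=0: arr=2 -> substrate=0 bound=2 product=0
t=1: arr=0 -> substrate=0 bound=2 product=0
t=2: arr=0 -> substrate=0 bound=2 product=0
t=3: arr=2 -> substrate=0 bound=2 product=2
t=4: arr=1 -> substrate=1 bound=2 product=2
t=5: arr=0 -> substrate=1 bound=2 product=2
t=6: arr=3 -> substrate=2 bound=2 product=4
t=7: arr=0 -> substrate=2 bound=2 product=4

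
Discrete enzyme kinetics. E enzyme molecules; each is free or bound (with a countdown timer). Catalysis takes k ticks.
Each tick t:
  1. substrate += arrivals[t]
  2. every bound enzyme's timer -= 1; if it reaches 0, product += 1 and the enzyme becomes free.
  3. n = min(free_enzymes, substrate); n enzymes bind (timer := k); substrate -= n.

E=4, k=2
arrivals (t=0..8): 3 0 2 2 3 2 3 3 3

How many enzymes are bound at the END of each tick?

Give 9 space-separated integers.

Answer: 3 3 2 4 4 4 4 4 4

Derivation:
t=0: arr=3 -> substrate=0 bound=3 product=0
t=1: arr=0 -> substrate=0 bound=3 product=0
t=2: arr=2 -> substrate=0 bound=2 product=3
t=3: arr=2 -> substrate=0 bound=4 product=3
t=4: arr=3 -> substrate=1 bound=4 product=5
t=5: arr=2 -> substrate=1 bound=4 product=7
t=6: arr=3 -> substrate=2 bound=4 product=9
t=7: arr=3 -> substrate=3 bound=4 product=11
t=8: arr=3 -> substrate=4 bound=4 product=13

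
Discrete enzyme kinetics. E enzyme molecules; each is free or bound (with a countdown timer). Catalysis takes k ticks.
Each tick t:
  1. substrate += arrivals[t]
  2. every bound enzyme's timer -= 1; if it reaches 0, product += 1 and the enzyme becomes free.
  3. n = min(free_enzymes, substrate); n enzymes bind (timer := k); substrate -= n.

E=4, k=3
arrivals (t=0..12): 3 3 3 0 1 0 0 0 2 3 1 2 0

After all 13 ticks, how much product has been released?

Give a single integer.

t=0: arr=3 -> substrate=0 bound=3 product=0
t=1: arr=3 -> substrate=2 bound=4 product=0
t=2: arr=3 -> substrate=5 bound=4 product=0
t=3: arr=0 -> substrate=2 bound=4 product=3
t=4: arr=1 -> substrate=2 bound=4 product=4
t=5: arr=0 -> substrate=2 bound=4 product=4
t=6: arr=0 -> substrate=0 bound=3 product=7
t=7: arr=0 -> substrate=0 bound=2 product=8
t=8: arr=2 -> substrate=0 bound=4 product=8
t=9: arr=3 -> substrate=1 bound=4 product=10
t=10: arr=1 -> substrate=2 bound=4 product=10
t=11: arr=2 -> substrate=2 bound=4 product=12
t=12: arr=0 -> substrate=0 bound=4 product=14

Answer: 14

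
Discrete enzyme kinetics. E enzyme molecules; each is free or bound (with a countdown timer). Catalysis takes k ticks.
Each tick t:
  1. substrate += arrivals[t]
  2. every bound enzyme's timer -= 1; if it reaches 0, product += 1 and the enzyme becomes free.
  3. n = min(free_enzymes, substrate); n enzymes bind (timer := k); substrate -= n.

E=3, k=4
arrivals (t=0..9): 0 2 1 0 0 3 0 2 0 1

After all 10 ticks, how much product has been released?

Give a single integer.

t=0: arr=0 -> substrate=0 bound=0 product=0
t=1: arr=2 -> substrate=0 bound=2 product=0
t=2: arr=1 -> substrate=0 bound=3 product=0
t=3: arr=0 -> substrate=0 bound=3 product=0
t=4: arr=0 -> substrate=0 bound=3 product=0
t=5: arr=3 -> substrate=1 bound=3 product=2
t=6: arr=0 -> substrate=0 bound=3 product=3
t=7: arr=2 -> substrate=2 bound=3 product=3
t=8: arr=0 -> substrate=2 bound=3 product=3
t=9: arr=1 -> substrate=1 bound=3 product=5

Answer: 5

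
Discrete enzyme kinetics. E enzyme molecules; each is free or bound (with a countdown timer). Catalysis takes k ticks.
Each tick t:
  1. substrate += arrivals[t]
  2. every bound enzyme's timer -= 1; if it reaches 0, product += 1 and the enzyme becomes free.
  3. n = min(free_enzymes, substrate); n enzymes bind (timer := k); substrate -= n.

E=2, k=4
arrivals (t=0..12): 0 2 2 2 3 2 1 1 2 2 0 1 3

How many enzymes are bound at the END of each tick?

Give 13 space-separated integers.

Answer: 0 2 2 2 2 2 2 2 2 2 2 2 2

Derivation:
t=0: arr=0 -> substrate=0 bound=0 product=0
t=1: arr=2 -> substrate=0 bound=2 product=0
t=2: arr=2 -> substrate=2 bound=2 product=0
t=3: arr=2 -> substrate=4 bound=2 product=0
t=4: arr=3 -> substrate=7 bound=2 product=0
t=5: arr=2 -> substrate=7 bound=2 product=2
t=6: arr=1 -> substrate=8 bound=2 product=2
t=7: arr=1 -> substrate=9 bound=2 product=2
t=8: arr=2 -> substrate=11 bound=2 product=2
t=9: arr=2 -> substrate=11 bound=2 product=4
t=10: arr=0 -> substrate=11 bound=2 product=4
t=11: arr=1 -> substrate=12 bound=2 product=4
t=12: arr=3 -> substrate=15 bound=2 product=4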